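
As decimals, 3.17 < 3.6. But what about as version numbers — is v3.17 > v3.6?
True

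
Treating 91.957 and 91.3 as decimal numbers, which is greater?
91.957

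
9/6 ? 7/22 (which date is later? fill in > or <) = >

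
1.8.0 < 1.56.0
True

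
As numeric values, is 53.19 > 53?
True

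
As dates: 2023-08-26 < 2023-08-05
False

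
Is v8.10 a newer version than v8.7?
Yes. Version numbers are compared segment by segment as integers, not as decimals: minor version 10 > 7, so v8.10 > v8.7 (even though the decimal 8.10 < 8.7).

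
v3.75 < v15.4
True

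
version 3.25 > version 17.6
False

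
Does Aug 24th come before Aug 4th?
No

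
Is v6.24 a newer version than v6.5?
Yes. Version numbers are compared segment by segment as integers, not as decimals: minor version 24 > 5, so v6.24 > v6.5 (even though the decimal 6.24 < 6.5).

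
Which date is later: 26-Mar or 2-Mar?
26-Mar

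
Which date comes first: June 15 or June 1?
June 1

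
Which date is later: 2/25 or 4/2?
4/2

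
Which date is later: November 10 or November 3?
November 10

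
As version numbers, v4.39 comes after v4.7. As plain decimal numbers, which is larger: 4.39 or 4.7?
4.7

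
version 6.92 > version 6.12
True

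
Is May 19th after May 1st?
Yes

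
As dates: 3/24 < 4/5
True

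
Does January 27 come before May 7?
Yes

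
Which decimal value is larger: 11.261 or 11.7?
11.7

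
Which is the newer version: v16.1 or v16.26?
v16.26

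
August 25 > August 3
True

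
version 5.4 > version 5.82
False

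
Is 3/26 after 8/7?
No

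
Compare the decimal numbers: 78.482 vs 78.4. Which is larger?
78.482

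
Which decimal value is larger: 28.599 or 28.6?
28.6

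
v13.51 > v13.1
True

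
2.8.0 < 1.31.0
False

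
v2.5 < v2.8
True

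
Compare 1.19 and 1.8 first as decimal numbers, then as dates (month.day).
As decimals: 1.19 < 1.8. As dates: 1/19 is later than 1/8 (day 19 > day 8).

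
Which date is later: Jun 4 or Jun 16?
Jun 16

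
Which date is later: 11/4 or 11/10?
11/10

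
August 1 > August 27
False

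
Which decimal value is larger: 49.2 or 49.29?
49.29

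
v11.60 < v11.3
False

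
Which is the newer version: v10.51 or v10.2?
v10.51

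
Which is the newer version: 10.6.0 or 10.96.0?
10.96.0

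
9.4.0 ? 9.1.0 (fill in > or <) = >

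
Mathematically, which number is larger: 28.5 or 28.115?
28.5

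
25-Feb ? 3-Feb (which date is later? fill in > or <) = >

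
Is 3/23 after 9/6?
No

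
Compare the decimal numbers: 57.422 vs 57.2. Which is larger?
57.422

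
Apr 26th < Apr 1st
False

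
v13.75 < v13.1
False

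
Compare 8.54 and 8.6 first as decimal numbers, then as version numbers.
As decimals: 8.54 < 8.6. As versions: v8.54 > v8.6 (minor version 54 > 6).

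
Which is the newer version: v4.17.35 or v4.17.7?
v4.17.35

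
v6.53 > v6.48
True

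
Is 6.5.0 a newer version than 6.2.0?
Yes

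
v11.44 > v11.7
True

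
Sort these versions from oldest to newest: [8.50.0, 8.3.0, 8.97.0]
[8.3.0, 8.50.0, 8.97.0]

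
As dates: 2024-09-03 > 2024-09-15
False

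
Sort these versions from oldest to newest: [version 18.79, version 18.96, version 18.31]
[version 18.31, version 18.79, version 18.96]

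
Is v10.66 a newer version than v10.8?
Yes. Version numbers are compared segment by segment as integers, not as decimals: minor version 66 > 8, so v10.66 > v10.8 (even though the decimal 10.66 < 10.8).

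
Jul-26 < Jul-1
False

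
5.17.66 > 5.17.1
True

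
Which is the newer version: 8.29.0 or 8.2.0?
8.29.0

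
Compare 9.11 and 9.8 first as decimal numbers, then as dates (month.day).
As decimals: 9.11 < 9.8. As dates: 9/11 is later than 9/8 (day 11 > day 8).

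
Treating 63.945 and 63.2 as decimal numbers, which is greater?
63.945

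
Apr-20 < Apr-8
False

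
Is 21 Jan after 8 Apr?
No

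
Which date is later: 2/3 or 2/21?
2/21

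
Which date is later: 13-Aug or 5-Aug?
13-Aug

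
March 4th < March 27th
True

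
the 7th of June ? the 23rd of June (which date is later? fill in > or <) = <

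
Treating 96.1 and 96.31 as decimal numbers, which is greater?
96.31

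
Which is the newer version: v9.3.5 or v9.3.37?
v9.3.37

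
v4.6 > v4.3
True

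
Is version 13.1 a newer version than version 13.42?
No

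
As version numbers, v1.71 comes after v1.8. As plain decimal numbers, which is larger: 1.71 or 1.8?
1.8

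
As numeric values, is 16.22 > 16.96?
False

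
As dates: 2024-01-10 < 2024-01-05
False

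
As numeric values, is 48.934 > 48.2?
True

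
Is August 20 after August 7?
Yes. Day 20 comes after day 7 in August — this is a date comparison, not a decimal one (the decimal 8.20 would be smaller than 8.7).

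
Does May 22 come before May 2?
No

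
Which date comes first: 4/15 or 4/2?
4/2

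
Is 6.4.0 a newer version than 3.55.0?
Yes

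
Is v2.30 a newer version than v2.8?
Yes. Version numbers are compared segment by segment as integers, not as decimals: minor version 30 > 8, so v2.30 > v2.8 (even though the decimal 2.30 < 2.8).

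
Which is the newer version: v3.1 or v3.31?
v3.31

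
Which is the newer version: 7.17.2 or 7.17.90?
7.17.90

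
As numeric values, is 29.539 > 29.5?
True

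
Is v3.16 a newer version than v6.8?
No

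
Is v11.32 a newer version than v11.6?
Yes. Version numbers are compared segment by segment as integers, not as decimals: minor version 32 > 6, so v11.32 > v11.6 (even though the decimal 11.32 < 11.6).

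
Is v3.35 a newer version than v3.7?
Yes. Version numbers are compared segment by segment as integers, not as decimals: minor version 35 > 7, so v3.35 > v3.7 (even though the decimal 3.35 < 3.7).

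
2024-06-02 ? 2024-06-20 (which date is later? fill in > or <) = <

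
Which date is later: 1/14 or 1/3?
1/14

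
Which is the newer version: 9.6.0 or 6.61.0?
9.6.0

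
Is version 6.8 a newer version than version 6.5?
Yes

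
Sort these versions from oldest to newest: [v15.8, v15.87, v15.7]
[v15.7, v15.8, v15.87]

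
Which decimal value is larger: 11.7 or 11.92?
11.92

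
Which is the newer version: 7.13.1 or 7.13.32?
7.13.32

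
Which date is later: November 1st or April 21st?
November 1st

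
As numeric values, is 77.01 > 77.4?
False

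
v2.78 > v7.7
False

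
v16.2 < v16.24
True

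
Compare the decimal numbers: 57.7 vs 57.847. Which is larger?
57.847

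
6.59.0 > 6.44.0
True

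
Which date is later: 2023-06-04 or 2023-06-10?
2023-06-10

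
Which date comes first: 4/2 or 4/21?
4/2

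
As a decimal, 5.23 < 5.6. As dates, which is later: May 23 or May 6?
May 23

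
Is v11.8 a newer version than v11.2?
Yes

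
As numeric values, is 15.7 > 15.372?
True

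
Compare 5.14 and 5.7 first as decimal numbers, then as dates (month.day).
As decimals: 5.14 < 5.7. As dates: 5/14 is later than 5/7 (day 14 > day 7).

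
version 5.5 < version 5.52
True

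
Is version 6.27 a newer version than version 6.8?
Yes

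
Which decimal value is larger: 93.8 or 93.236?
93.8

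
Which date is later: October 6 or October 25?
October 25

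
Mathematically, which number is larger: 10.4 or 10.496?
10.496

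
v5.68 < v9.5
True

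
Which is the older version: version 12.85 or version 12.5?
version 12.5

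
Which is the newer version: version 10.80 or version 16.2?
version 16.2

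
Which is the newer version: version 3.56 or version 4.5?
version 4.5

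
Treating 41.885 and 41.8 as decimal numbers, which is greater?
41.885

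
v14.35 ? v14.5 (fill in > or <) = >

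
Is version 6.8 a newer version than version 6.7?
Yes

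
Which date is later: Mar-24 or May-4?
May-4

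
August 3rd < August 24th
True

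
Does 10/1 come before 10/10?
Yes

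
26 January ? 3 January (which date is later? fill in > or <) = >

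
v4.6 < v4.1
False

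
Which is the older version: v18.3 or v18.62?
v18.3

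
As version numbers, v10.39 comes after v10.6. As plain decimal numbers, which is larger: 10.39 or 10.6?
10.6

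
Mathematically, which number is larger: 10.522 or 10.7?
10.7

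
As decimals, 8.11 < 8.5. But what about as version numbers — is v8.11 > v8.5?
True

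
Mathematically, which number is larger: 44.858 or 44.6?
44.858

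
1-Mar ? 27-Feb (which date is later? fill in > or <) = >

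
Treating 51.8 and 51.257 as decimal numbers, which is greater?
51.8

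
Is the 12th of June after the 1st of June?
Yes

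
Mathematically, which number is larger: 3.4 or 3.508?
3.508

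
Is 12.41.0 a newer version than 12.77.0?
No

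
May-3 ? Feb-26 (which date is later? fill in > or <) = >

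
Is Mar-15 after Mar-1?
Yes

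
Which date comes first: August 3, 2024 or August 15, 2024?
August 3, 2024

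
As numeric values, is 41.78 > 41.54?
True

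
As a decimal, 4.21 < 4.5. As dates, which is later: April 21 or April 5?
April 21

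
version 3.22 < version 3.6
False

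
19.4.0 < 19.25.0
True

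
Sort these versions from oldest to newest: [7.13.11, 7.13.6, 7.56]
[7.13.6, 7.13.11, 7.56]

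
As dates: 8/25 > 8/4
True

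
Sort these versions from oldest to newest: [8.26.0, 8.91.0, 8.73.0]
[8.26.0, 8.73.0, 8.91.0]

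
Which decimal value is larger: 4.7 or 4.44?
4.7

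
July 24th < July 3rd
False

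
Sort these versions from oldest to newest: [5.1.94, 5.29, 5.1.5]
[5.1.5, 5.1.94, 5.29]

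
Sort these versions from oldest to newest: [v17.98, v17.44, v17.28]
[v17.28, v17.44, v17.98]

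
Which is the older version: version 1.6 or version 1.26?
version 1.6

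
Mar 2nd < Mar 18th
True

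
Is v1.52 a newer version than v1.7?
Yes. Version numbers are compared segment by segment as integers, not as decimals: minor version 52 > 7, so v1.52 > v1.7 (even though the decimal 1.52 < 1.7).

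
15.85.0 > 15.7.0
True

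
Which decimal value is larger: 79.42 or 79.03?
79.42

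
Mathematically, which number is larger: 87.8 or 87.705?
87.8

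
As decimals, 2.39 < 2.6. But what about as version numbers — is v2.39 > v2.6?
True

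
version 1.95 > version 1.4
True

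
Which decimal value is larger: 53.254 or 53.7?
53.7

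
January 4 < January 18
True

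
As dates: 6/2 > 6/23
False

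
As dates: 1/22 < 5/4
True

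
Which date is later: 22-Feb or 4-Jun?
4-Jun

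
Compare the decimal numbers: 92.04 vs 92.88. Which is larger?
92.88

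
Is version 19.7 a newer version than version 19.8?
No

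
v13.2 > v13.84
False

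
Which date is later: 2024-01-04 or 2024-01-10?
2024-01-10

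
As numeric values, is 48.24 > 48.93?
False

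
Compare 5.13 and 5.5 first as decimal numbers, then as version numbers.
As decimals: 5.13 < 5.5. As versions: v5.13 > v5.5 (minor version 13 > 5).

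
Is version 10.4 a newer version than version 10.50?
No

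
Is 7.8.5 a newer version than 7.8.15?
No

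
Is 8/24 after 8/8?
Yes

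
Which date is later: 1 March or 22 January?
1 March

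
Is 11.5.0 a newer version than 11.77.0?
No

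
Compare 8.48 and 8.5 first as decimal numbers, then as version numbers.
As decimals: 8.48 < 8.5. As versions: v8.48 > v8.5 (minor version 48 > 5).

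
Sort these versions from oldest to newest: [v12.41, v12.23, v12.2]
[v12.2, v12.23, v12.41]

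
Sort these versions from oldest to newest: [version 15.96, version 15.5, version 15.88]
[version 15.5, version 15.88, version 15.96]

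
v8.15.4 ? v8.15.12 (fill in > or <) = <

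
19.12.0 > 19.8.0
True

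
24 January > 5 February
False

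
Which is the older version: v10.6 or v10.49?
v10.6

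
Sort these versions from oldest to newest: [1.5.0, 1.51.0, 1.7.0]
[1.5.0, 1.7.0, 1.51.0]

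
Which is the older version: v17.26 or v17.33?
v17.26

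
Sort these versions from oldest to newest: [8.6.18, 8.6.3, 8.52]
[8.6.3, 8.6.18, 8.52]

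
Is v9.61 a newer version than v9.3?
Yes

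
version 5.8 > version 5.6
True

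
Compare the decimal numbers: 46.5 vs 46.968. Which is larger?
46.968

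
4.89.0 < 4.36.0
False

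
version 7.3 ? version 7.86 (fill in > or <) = <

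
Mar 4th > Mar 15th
False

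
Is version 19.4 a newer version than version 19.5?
No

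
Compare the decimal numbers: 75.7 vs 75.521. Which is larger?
75.7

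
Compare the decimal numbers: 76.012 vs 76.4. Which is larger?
76.4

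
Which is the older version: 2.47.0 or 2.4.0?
2.4.0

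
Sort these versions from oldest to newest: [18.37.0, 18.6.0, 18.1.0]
[18.1.0, 18.6.0, 18.37.0]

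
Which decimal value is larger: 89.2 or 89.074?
89.2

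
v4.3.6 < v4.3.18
True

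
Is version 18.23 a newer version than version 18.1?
Yes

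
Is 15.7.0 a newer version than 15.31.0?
No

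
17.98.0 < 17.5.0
False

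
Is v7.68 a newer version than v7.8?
Yes. Version numbers are compared segment by segment as integers, not as decimals: minor version 68 > 8, so v7.68 > v7.8 (even though the decimal 7.68 < 7.8).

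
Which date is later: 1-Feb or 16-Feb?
16-Feb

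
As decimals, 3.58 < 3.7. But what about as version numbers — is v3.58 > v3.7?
True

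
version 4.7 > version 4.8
False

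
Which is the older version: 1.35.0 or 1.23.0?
1.23.0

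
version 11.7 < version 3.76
False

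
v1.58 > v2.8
False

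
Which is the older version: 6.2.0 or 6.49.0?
6.2.0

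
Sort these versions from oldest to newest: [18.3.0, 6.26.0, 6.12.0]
[6.12.0, 6.26.0, 18.3.0]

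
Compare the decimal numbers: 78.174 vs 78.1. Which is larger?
78.174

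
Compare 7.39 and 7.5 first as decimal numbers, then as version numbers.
As decimals: 7.39 < 7.5. As versions: v7.39 > v7.5 (minor version 39 > 5).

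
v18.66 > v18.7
True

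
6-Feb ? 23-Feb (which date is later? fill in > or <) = <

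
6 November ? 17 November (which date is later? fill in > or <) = <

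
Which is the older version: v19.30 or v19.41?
v19.30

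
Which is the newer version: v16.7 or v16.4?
v16.7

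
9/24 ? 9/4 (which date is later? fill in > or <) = >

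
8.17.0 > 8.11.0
True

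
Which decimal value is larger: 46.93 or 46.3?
46.93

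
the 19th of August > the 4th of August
True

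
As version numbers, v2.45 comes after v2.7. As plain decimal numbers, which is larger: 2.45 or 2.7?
2.7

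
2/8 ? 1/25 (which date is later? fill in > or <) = >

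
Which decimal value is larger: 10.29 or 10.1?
10.29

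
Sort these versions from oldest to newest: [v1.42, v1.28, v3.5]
[v1.28, v1.42, v3.5]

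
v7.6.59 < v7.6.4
False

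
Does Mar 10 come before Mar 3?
No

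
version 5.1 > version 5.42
False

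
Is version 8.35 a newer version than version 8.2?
Yes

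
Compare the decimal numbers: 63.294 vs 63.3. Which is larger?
63.3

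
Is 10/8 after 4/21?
Yes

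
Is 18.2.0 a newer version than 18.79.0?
No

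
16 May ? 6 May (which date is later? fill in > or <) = >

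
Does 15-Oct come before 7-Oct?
No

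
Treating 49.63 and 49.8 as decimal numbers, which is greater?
49.8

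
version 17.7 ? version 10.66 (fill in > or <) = >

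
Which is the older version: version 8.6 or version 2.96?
version 2.96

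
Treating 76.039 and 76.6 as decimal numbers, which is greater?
76.6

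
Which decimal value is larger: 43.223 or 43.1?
43.223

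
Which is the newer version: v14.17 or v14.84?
v14.84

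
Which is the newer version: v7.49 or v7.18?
v7.49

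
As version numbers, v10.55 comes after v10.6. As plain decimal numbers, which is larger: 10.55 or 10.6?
10.6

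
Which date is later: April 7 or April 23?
April 23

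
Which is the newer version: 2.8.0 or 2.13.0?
2.13.0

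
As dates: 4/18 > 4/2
True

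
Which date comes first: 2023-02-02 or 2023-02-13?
2023-02-02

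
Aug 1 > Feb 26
True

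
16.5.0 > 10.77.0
True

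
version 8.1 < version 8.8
True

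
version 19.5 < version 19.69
True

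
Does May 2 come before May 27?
Yes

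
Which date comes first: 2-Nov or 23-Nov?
2-Nov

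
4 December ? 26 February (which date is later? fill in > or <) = >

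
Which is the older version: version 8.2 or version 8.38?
version 8.2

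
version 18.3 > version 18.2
True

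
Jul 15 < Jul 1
False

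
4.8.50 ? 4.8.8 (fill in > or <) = >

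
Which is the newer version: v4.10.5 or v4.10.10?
v4.10.10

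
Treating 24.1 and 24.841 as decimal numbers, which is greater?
24.841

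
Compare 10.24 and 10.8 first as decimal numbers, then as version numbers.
As decimals: 10.24 < 10.8. As versions: v10.24 > v10.8 (minor version 24 > 8).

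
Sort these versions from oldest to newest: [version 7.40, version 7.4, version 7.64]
[version 7.4, version 7.40, version 7.64]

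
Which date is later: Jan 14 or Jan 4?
Jan 14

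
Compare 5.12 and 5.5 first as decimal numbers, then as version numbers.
As decimals: 5.12 < 5.5. As versions: v5.12 > v5.5 (minor version 12 > 5).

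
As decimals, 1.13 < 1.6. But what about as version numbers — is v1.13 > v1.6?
True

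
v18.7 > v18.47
False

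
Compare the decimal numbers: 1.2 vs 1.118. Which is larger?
1.2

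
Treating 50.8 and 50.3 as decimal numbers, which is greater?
50.8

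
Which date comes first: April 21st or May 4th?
April 21st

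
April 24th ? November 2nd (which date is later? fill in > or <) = <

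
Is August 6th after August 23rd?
No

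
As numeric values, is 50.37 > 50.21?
True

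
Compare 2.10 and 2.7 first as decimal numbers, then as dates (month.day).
As decimals: 2.10 < 2.7. As dates: 2/10 is later than 2/7 (day 10 > day 7).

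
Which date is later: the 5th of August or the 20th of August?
the 20th of August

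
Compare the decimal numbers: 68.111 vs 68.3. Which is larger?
68.3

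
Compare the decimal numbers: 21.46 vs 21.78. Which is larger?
21.78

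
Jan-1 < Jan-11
True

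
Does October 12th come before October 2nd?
No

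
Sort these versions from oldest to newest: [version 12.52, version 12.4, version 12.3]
[version 12.3, version 12.4, version 12.52]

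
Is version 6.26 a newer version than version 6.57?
No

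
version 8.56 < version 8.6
False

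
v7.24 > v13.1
False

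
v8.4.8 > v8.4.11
False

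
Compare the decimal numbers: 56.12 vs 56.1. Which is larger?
56.12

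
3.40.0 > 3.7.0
True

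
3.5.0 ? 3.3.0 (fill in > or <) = >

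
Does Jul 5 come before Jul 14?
Yes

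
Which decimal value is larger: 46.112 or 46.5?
46.5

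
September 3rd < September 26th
True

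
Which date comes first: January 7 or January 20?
January 7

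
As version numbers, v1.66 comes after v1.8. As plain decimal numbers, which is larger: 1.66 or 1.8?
1.8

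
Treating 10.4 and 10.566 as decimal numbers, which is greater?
10.566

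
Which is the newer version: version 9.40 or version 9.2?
version 9.40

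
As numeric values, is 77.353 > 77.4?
False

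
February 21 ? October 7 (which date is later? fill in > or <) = <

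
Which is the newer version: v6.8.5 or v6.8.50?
v6.8.50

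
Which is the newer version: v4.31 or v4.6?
v4.31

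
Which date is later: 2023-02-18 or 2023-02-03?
2023-02-18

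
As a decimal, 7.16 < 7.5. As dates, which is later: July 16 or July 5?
July 16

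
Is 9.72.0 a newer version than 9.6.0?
Yes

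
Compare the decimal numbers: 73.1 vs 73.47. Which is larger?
73.47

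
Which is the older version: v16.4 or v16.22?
v16.4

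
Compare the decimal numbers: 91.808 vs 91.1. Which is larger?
91.808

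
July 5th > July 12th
False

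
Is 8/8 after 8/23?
No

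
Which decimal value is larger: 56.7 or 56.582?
56.7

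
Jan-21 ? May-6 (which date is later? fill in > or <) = <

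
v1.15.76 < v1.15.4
False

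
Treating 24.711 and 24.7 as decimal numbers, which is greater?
24.711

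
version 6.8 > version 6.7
True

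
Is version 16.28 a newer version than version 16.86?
No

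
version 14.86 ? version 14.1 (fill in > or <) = >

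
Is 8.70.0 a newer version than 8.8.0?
Yes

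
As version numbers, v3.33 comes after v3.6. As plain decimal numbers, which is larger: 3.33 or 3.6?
3.6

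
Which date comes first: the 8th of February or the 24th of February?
the 8th of February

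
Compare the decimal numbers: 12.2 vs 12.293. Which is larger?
12.293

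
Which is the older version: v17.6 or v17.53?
v17.6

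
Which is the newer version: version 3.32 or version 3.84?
version 3.84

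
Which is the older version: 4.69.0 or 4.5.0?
4.5.0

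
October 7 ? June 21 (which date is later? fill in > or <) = >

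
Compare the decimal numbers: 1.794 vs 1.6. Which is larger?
1.794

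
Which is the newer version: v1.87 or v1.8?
v1.87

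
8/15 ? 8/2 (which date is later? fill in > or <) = >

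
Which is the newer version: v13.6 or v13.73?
v13.73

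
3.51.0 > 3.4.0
True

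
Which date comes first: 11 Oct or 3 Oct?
3 Oct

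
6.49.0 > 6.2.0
True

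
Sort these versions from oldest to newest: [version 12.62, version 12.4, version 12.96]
[version 12.4, version 12.62, version 12.96]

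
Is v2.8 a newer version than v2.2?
Yes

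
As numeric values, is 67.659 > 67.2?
True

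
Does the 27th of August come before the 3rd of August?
No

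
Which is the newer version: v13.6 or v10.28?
v13.6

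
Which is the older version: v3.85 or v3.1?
v3.1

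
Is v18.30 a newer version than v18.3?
Yes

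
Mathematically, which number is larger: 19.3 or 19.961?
19.961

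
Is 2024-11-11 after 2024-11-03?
Yes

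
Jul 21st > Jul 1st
True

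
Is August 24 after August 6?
Yes. Day 24 comes after day 6 in August — this is a date comparison, not a decimal one (the decimal 8.24 would be smaller than 8.6).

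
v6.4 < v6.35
True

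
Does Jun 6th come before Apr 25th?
No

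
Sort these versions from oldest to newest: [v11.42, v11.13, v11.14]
[v11.13, v11.14, v11.42]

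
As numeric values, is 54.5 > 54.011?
True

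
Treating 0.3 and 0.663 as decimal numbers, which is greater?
0.663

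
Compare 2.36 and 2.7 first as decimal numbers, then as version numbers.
As decimals: 2.36 < 2.7. As versions: v2.36 > v2.7 (minor version 36 > 7).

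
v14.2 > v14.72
False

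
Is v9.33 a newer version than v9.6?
Yes. Version numbers are compared segment by segment as integers, not as decimals: minor version 33 > 6, so v9.33 > v9.6 (even though the decimal 9.33 < 9.6).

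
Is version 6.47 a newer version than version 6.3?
Yes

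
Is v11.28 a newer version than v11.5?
Yes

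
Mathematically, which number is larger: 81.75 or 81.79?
81.79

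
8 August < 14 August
True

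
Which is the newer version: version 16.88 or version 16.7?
version 16.88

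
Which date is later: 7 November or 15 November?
15 November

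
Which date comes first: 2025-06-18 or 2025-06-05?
2025-06-05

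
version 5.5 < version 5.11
True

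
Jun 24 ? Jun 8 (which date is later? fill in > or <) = >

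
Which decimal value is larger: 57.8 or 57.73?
57.8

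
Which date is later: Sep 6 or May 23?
Sep 6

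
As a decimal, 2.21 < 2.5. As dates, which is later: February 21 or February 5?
February 21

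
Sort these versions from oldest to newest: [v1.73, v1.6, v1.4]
[v1.4, v1.6, v1.73]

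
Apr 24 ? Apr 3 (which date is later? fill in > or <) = >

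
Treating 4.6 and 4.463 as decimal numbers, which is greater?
4.6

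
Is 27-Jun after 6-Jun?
Yes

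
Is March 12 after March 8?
Yes. Day 12 comes after day 8 in March — this is a date comparison, not a decimal one (the decimal 3.12 would be smaller than 3.8).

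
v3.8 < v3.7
False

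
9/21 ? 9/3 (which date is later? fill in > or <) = >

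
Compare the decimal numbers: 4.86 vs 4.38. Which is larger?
4.86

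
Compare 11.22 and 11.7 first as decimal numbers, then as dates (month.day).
As decimals: 11.22 < 11.7. As dates: 11/22 is later than 11/7 (day 22 > day 7).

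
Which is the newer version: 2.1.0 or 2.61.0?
2.61.0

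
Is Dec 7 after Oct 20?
Yes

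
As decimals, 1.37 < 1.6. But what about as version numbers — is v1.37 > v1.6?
True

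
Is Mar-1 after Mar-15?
No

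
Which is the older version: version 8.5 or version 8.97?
version 8.5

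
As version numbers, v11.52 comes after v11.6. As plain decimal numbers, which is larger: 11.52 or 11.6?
11.6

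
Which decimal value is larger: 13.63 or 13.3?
13.63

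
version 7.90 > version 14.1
False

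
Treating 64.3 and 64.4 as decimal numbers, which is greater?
64.4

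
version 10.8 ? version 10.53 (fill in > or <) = <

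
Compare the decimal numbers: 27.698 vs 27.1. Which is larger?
27.698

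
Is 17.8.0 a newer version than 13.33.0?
Yes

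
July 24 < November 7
True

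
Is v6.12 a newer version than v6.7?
Yes. Version numbers are compared segment by segment as integers, not as decimals: minor version 12 > 7, so v6.12 > v6.7 (even though the decimal 6.12 < 6.7).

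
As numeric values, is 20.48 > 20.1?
True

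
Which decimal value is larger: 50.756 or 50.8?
50.8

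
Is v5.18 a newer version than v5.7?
Yes. Version numbers are compared segment by segment as integers, not as decimals: minor version 18 > 7, so v5.18 > v5.7 (even though the decimal 5.18 < 5.7).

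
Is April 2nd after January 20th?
Yes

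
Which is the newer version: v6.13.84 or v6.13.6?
v6.13.84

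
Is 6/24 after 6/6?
Yes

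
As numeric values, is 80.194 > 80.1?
True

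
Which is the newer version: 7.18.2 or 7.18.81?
7.18.81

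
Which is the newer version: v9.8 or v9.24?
v9.24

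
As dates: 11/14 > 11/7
True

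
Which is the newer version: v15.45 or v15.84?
v15.84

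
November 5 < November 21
True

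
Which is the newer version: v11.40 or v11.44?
v11.44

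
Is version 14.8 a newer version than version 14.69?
No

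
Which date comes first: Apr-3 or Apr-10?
Apr-3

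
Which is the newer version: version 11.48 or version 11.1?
version 11.48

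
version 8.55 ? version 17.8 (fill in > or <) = <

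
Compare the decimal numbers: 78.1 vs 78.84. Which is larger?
78.84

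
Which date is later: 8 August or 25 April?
8 August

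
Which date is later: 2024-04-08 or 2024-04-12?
2024-04-12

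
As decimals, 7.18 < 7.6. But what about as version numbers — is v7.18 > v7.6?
True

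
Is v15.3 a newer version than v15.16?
No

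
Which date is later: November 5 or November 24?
November 24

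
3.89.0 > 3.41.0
True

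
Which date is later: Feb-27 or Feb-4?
Feb-27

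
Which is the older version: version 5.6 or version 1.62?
version 1.62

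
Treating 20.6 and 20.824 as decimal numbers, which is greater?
20.824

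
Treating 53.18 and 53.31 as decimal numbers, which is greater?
53.31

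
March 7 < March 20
True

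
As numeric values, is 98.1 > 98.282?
False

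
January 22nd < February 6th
True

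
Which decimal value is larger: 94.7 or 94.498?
94.7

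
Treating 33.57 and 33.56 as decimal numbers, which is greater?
33.57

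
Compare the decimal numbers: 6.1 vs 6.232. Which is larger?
6.232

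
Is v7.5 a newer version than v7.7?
No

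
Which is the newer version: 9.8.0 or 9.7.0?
9.8.0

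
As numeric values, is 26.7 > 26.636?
True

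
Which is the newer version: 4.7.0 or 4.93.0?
4.93.0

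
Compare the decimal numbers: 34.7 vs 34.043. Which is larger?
34.7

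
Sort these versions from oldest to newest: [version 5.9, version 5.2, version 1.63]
[version 1.63, version 5.2, version 5.9]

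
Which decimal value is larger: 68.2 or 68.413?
68.413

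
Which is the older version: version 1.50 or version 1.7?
version 1.7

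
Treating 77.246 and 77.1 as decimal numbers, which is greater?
77.246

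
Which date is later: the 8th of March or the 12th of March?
the 12th of March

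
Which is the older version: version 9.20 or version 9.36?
version 9.20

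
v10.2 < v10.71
True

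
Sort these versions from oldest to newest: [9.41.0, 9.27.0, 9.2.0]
[9.2.0, 9.27.0, 9.41.0]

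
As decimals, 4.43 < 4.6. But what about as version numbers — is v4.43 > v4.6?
True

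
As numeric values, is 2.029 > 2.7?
False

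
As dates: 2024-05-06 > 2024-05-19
False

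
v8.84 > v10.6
False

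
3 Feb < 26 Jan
False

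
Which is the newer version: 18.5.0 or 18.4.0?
18.5.0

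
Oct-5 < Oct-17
True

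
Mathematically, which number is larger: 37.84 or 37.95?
37.95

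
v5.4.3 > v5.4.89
False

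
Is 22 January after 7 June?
No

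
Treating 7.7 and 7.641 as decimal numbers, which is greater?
7.7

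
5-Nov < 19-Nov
True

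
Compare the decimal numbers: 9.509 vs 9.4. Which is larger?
9.509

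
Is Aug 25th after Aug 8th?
Yes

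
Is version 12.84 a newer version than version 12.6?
Yes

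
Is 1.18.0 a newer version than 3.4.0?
No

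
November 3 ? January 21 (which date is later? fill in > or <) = >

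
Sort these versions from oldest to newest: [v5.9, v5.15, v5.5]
[v5.5, v5.9, v5.15]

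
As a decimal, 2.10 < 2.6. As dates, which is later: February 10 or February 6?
February 10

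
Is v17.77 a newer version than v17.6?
Yes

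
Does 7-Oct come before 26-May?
No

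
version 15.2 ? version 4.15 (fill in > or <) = >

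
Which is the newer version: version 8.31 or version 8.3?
version 8.31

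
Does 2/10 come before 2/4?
No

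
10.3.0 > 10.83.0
False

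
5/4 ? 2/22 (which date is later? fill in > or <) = >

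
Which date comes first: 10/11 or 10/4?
10/4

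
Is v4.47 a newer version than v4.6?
Yes. Version numbers are compared segment by segment as integers, not as decimals: minor version 47 > 6, so v4.47 > v4.6 (even though the decimal 4.47 < 4.6).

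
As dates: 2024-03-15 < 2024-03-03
False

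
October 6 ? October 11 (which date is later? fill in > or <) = <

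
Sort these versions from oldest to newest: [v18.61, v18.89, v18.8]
[v18.8, v18.61, v18.89]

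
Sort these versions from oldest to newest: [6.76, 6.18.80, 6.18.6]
[6.18.6, 6.18.80, 6.76]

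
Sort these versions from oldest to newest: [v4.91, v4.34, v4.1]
[v4.1, v4.34, v4.91]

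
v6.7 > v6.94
False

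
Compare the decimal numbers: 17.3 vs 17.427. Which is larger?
17.427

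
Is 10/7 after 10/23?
No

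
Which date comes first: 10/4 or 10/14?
10/4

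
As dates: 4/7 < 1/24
False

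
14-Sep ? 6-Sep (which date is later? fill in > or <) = >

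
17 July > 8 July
True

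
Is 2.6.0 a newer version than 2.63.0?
No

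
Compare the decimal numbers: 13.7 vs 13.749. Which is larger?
13.749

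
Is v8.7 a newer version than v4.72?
Yes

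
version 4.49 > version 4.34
True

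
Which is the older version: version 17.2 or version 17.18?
version 17.2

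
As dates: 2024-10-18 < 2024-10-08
False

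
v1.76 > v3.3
False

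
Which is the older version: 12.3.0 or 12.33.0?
12.3.0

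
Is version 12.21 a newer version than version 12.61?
No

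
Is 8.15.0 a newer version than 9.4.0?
No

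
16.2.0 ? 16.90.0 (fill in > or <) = <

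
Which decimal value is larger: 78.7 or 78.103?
78.7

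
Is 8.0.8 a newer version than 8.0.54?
No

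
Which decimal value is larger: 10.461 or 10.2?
10.461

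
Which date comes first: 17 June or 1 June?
1 June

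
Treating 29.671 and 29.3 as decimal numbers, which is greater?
29.671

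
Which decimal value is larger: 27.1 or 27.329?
27.329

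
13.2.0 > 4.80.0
True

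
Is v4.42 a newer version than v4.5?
Yes. Version numbers are compared segment by segment as integers, not as decimals: minor version 42 > 5, so v4.42 > v4.5 (even though the decimal 4.42 < 4.5).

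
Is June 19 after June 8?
Yes. Day 19 comes after day 8 in June — this is a date comparison, not a decimal one (the decimal 6.19 would be smaller than 6.8).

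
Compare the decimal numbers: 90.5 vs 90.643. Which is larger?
90.643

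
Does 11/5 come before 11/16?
Yes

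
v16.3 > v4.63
True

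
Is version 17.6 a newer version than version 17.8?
No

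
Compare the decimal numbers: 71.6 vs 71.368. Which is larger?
71.6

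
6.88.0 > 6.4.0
True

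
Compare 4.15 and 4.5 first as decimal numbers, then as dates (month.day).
As decimals: 4.15 < 4.5. As dates: 4/15 is later than 4/5 (day 15 > day 5).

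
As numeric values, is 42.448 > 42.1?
True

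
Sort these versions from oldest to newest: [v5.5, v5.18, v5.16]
[v5.5, v5.16, v5.18]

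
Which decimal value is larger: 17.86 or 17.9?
17.9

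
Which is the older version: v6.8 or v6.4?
v6.4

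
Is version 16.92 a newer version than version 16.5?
Yes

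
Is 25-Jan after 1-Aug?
No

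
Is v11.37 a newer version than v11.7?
Yes. Version numbers are compared segment by segment as integers, not as decimals: minor version 37 > 7, so v11.37 > v11.7 (even though the decimal 11.37 < 11.7).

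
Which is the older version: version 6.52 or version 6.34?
version 6.34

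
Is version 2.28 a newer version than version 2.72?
No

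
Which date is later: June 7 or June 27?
June 27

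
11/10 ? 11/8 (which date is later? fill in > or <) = >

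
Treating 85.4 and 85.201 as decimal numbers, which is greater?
85.4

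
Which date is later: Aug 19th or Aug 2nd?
Aug 19th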